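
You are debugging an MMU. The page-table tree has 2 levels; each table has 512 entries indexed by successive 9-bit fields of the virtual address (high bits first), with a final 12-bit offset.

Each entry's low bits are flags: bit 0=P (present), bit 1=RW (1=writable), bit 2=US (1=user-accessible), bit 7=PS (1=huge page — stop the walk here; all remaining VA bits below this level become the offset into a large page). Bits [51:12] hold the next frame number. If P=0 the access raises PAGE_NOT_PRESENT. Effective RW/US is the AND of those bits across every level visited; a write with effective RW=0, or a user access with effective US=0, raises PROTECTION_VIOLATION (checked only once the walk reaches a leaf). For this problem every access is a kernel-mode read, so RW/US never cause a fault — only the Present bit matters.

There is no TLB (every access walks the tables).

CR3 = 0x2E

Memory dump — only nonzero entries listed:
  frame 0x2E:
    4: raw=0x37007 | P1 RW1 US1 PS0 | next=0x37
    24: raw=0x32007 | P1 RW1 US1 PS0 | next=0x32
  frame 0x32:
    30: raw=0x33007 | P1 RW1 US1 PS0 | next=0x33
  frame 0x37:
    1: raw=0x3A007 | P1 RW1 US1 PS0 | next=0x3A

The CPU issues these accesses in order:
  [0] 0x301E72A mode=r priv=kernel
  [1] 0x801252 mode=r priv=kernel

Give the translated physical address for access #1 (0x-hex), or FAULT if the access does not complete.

Trace:
#0 VA=0x301E72A (r,kernel):
  L0: frame=0x2E idx=24 entry=0x32007 [P=1 RW=1 US=1 PS=0]
  L1: frame=0x32 idx=30 entry=0x33007 [P=1 RW=1 US=1 PS=0]
  ⇒ phys 0x3372A  [2 reads]
#1 VA=0x801252 (r,kernel):
  L0: frame=0x2E idx=4 entry=0x37007 [P=1 RW=1 US=1 PS=0]
  L1: frame=0x37 idx=1 entry=0x3A007 [P=1 RW=1 US=1 PS=0]
  ⇒ phys 0x3A252  [2 reads]

Access #1 PA: 0x3A252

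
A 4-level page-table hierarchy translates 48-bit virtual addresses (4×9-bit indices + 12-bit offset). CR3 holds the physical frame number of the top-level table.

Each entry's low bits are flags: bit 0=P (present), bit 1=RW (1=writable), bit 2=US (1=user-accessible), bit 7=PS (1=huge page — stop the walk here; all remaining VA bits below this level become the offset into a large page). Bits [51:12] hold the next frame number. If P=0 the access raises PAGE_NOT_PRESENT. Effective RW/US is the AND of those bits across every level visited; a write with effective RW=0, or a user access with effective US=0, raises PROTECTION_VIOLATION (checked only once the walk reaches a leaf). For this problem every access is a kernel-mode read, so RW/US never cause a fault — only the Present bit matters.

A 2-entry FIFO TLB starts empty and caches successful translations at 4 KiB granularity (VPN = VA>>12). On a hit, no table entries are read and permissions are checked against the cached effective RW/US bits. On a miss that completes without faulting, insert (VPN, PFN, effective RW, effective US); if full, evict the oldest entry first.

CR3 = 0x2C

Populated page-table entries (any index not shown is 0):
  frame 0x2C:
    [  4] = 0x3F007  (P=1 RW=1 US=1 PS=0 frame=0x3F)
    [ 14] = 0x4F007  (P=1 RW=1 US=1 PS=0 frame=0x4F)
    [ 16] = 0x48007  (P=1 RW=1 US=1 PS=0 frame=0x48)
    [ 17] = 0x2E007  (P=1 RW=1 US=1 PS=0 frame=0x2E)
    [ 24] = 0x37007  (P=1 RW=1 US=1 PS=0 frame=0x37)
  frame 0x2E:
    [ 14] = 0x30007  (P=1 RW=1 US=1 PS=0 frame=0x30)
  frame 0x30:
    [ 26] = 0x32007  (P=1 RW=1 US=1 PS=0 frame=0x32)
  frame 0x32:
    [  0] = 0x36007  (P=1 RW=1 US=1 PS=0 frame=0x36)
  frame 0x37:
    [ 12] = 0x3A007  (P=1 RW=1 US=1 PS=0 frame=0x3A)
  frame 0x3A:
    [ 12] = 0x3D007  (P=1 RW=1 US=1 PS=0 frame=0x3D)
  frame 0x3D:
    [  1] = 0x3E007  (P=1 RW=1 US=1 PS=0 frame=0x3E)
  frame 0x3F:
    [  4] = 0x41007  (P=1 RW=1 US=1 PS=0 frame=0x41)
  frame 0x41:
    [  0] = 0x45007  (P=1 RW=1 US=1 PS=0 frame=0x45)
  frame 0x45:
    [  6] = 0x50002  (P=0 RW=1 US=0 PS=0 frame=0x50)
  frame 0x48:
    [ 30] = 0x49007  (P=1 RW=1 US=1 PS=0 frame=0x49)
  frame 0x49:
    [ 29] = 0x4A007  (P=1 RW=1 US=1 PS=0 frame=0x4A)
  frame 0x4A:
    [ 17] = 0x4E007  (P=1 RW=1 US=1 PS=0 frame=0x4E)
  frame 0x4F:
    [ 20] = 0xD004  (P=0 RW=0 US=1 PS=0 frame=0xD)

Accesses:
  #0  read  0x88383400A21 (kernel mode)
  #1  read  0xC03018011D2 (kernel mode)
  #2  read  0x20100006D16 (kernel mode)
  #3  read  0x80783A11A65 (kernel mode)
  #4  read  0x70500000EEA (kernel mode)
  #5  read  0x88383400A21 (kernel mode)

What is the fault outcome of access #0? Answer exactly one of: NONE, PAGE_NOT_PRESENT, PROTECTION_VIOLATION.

Trace:
#0 VA=0x88383400A21 (r,kernel):
  L0 @0x2C[17] → 0x2E007  P=1,RW=1,US=1,PS=0
  L1 @0x2E[14] → 0x30007  P=1,RW=1,US=1,PS=0
  L2 @0x30[26] → 0x32007  P=1,RW=1,US=1,PS=0
  L3 @0x32[0] → 0x36007  P=1,RW=1,US=1,PS=0
  ⇒ phys 0x36A21  [4 reads]
#1 VA=0xC03018011D2 (r,kernel):
  L0 @0x2C[24] → 0x37007  P=1,RW=1,US=1,PS=0
  L1 @0x37[12] → 0x3A007  P=1,RW=1,US=1,PS=0
  L2 @0x3A[12] → 0x3D007  P=1,RW=1,US=1,PS=0
  L3 @0x3D[1] → 0x3E007  P=1,RW=1,US=1,PS=0
  ⇒ phys 0x3E1D2  [4 reads]
#2 VA=0x20100006D16 (r,kernel):
  L0 @0x2C[4] → 0x3F007  P=1,RW=1,US=1,PS=0
  L1 @0x3F[4] → 0x41007  P=1,RW=1,US=1,PS=0
  L2 @0x41[0] → 0x45007  P=1,RW=1,US=1,PS=0
  L3 @0x45[6] → 0x50002  P=0,RW=1,US=0,PS=0
  ⇒ fault: PAGE_NOT_PRESENT  — 4 lookups
#3 VA=0x80783A11A65 (r,kernel):
  L0 @0x2C[16] → 0x48007  P=1,RW=1,US=1,PS=0
  L1 @0x48[30] → 0x49007  P=1,RW=1,US=1,PS=0
  L2 @0x49[29] → 0x4A007  P=1,RW=1,US=1,PS=0
  L3 @0x4A[17] → 0x4E007  P=1,RW=1,US=1,PS=0
  ⇒ phys 0x4EA65  [4 reads]
#4 VA=0x70500000EEA (r,kernel):
  L0 @0x2C[14] → 0x4F007  P=1,RW=1,US=1,PS=0
  L1 @0x4F[20] → 0xD004  P=0,RW=0,US=1,PS=0
  ⇒ fault: PAGE_NOT_PRESENT  — 2 lookups
#5 VA=0x88383400A21 (r,kernel):
  L0 @0x2C[17] → 0x2E007  P=1,RW=1,US=1,PS=0
  L1 @0x2E[14] → 0x30007  P=1,RW=1,US=1,PS=0
  L2 @0x30[26] → 0x32007  P=1,RW=1,US=1,PS=0
  L3 @0x32[0] → 0x36007  P=1,RW=1,US=1,PS=0
  ⇒ phys 0x36A21  [4 reads]

Access #0 fault: NONE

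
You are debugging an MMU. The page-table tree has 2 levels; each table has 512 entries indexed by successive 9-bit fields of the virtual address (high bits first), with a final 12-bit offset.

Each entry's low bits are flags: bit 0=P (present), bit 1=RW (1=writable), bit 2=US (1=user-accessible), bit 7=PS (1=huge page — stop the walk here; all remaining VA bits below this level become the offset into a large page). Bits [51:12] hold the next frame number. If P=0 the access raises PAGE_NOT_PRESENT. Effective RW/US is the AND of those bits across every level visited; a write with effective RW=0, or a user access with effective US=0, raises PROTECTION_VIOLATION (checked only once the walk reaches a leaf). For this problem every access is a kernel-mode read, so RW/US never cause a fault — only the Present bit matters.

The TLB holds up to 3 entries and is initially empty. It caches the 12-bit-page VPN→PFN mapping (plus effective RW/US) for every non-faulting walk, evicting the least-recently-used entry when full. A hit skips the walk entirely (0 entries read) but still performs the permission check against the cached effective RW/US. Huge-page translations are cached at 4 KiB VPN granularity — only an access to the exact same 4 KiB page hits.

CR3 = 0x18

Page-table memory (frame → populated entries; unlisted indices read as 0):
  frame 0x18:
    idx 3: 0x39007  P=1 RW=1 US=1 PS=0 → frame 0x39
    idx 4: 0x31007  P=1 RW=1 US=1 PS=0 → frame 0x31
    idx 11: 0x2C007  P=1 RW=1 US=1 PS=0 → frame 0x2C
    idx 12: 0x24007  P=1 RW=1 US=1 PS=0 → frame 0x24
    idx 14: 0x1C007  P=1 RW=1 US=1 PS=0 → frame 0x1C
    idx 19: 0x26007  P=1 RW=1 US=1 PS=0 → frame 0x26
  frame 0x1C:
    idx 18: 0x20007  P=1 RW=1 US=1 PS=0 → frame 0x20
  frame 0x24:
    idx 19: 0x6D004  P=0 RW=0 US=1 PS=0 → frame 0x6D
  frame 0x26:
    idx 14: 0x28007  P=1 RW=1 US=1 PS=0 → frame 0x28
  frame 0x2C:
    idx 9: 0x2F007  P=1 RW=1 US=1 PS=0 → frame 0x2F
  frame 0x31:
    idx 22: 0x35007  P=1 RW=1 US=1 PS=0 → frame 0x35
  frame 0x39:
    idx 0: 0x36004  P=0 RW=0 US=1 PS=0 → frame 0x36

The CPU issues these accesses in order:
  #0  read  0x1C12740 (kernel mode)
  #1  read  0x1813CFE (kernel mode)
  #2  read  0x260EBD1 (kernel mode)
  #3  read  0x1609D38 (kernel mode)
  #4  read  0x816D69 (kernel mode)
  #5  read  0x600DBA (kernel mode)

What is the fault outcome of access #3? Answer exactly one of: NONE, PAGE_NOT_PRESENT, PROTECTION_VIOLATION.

Per-access translation:
#0 VA=0x1C12740 (r,kernel):
  [0] read 0x18 idx=14: raw=0x1C007 flags P=1 W=1 U=1 S=0
  [1] read 0x1C idx=18: raw=0x20007 flags P=1 W=1 U=1 S=0
  ✓ 0x20740  — 2 lookups
#1 VA=0x1813CFE (r,kernel):
  [0] read 0x18 idx=12: raw=0x24007 flags P=1 W=1 U=1 S=0
  [1] read 0x24 idx=19: raw=0x6D004 flags P=0 W=0 U=1 S=0
  ⇒ fault: PAGE_NOT_PRESENT  — 2 lookups
#2 VA=0x260EBD1 (r,kernel):
  [0] read 0x18 idx=19: raw=0x26007 flags P=1 W=1 U=1 S=0
  [1] read 0x26 idx=14: raw=0x28007 flags P=1 W=1 U=1 S=0
  ✓ 0x28BD1  — 2 lookups
#3 VA=0x1609D38 (r,kernel):
  [0] read 0x18 idx=11: raw=0x2C007 flags P=1 W=1 U=1 S=0
  [1] read 0x2C idx=9: raw=0x2F007 flags P=1 W=1 U=1 S=0
  ✓ 0x2FD38  — 2 lookups
#4 VA=0x816D69 (r,kernel):
  [0] read 0x18 idx=4: raw=0x31007 flags P=1 W=1 U=1 S=0
  [1] read 0x31 idx=22: raw=0x35007 flags P=1 W=1 U=1 S=0
  ✓ 0x35D69  — 2 lookups
#5 VA=0x600DBA (r,kernel):
  [0] read 0x18 idx=3: raw=0x39007 flags P=1 W=1 U=1 S=0
  [1] read 0x39 idx=0: raw=0x36004 flags P=0 W=0 U=1 S=0
  ⇒ fault: PAGE_NOT_PRESENT  — 2 lookups

Access #3 fault: NONE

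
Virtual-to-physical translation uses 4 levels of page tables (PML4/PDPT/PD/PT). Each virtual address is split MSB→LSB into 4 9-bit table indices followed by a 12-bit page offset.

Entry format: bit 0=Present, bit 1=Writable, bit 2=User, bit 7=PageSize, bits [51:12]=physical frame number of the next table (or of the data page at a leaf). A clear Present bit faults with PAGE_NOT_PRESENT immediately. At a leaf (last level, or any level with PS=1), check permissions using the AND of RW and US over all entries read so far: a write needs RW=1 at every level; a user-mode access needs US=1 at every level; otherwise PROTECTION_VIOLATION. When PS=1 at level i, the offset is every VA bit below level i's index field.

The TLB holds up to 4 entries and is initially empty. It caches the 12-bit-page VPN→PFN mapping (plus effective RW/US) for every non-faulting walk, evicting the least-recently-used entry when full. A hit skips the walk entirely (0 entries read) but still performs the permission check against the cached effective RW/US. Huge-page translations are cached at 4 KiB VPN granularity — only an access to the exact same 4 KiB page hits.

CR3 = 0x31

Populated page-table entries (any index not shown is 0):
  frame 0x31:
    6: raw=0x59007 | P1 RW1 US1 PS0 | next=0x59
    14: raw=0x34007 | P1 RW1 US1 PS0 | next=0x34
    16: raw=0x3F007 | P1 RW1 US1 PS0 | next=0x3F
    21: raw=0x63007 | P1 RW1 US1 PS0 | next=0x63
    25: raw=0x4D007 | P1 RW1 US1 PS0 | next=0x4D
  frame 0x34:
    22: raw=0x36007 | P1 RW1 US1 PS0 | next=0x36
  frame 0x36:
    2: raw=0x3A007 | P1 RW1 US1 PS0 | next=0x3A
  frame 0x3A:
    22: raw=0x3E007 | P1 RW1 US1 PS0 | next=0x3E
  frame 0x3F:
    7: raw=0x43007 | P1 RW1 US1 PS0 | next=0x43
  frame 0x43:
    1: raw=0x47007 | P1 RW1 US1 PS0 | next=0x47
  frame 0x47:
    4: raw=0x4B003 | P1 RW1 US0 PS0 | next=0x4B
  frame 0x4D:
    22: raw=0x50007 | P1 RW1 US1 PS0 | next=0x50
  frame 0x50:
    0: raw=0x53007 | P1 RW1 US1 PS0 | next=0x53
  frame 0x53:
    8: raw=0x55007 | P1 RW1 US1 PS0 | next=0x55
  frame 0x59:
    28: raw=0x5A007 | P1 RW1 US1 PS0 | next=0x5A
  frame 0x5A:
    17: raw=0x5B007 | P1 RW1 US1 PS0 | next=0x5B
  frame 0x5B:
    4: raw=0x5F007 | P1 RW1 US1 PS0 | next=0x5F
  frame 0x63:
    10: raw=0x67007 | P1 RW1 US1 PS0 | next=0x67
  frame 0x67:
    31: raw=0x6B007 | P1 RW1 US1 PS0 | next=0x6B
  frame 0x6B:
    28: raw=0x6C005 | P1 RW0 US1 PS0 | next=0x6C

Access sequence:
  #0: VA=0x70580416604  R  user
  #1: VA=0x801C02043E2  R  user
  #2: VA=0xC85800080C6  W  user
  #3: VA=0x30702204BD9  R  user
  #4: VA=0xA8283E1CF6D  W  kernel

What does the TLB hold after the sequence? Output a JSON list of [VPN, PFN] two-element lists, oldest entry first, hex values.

Per-access translation:
#0 VA=0x70580416604 (r,user):
  [0] read 0x31 idx=14: raw=0x34007 flags P=1 W=1 U=1 S=0
  [1] read 0x34 idx=22: raw=0x36007 flags P=1 W=1 U=1 S=0
  [2] read 0x36 idx=2: raw=0x3A007 flags P=1 W=1 U=1 S=0
  [3] read 0x3A idx=22: raw=0x3E007 flags P=1 W=1 U=1 S=0
  → PA=0x3E604  (4 entries read)
#1 VA=0x801C02043E2 (r,user):
  [0] read 0x31 idx=16: raw=0x3F007 flags P=1 W=1 U=1 S=0
  [1] read 0x3F idx=7: raw=0x43007 flags P=1 W=1 U=1 S=0
  [2] read 0x43 idx=1: raw=0x47007 flags P=1 W=1 U=1 S=0
  [3] read 0x47 idx=4: raw=0x4B003 flags P=1 W=1 U=0 S=0
  ✗ PROTECTION_VIOLATION  [4 reads]
#2 VA=0xC85800080C6 (w,user):
  [0] read 0x31 idx=25: raw=0x4D007 flags P=1 W=1 U=1 S=0
  [1] read 0x4D idx=22: raw=0x50007 flags P=1 W=1 U=1 S=0
  [2] read 0x50 idx=0: raw=0x53007 flags P=1 W=1 U=1 S=0
  [3] read 0x53 idx=8: raw=0x55007 flags P=1 W=1 U=1 S=0
  → PA=0x550C6  (4 entries read)
#3 VA=0x30702204BD9 (r,user):
  [0] read 0x31 idx=6: raw=0x59007 flags P=1 W=1 U=1 S=0
  [1] read 0x59 idx=28: raw=0x5A007 flags P=1 W=1 U=1 S=0
  [2] read 0x5A idx=17: raw=0x5B007 flags P=1 W=1 U=1 S=0
  [3] read 0x5B idx=4: raw=0x5F007 flags P=1 W=1 U=1 S=0
  → PA=0x5FBD9  (4 entries read)
#4 VA=0xA8283E1CF6D (w,kernel):
  [0] read 0x31 idx=21: raw=0x63007 flags P=1 W=1 U=1 S=0
  [1] read 0x63 idx=10: raw=0x67007 flags P=1 W=1 U=1 S=0
  [2] read 0x67 idx=31: raw=0x6B007 flags P=1 W=1 U=1 S=0
  [3] read 0x6B idx=28: raw=0x6C005 flags P=1 W=0 U=1 S=0
  ✗ PROTECTION_VIOLATION  [4 reads]

TLB: [["0x70580416", "0x3E"], ["0xC8580008", "0x55"], ["0x30702204", "0x5F"]]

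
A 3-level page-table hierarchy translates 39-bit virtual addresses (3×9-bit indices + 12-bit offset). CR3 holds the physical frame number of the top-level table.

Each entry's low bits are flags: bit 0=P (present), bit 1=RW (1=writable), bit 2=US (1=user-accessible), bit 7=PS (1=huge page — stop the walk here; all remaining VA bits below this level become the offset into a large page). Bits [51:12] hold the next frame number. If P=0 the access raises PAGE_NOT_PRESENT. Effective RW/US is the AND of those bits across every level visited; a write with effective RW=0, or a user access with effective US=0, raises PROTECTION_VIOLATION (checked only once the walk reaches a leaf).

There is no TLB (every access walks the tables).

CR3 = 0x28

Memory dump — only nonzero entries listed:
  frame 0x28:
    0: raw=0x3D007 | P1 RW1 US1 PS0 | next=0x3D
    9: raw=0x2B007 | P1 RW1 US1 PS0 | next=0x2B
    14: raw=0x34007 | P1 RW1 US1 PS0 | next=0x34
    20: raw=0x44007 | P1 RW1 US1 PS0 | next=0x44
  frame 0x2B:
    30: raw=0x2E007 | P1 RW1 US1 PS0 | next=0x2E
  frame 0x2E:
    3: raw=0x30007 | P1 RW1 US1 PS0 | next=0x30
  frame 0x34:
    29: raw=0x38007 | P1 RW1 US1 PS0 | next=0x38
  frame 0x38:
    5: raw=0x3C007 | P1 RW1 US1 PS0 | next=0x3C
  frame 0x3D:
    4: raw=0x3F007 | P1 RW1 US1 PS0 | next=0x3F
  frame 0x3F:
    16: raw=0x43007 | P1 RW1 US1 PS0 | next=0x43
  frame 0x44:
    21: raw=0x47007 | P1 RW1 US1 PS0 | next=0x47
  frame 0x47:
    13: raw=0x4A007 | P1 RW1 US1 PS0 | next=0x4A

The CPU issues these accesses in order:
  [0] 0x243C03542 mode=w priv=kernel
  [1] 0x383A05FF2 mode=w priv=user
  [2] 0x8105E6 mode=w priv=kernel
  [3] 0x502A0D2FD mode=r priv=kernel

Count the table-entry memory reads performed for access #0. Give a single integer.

Walk each access:
#0 VA=0x243C03542 (w,kernel):
  lvl0: tbl 0x28, slot 9 ⇒ 0x2B007 (P1/RW1/US1/PS0)
  lvl1: tbl 0x2B, slot 30 ⇒ 0x2E007 (P1/RW1/US1/PS0)
  lvl2: tbl 0x2E, slot 3 ⇒ 0x30007 (P1/RW1/US1/PS0)
  ✓ 0x30542  — 3 lookups
#1 VA=0x383A05FF2 (w,user):
  lvl0: tbl 0x28, slot 14 ⇒ 0x34007 (P1/RW1/US1/PS0)
  lvl1: tbl 0x34, slot 29 ⇒ 0x38007 (P1/RW1/US1/PS0)
  lvl2: tbl 0x38, slot 5 ⇒ 0x3C007 (P1/RW1/US1/PS0)
  ✓ 0x3CFF2  — 3 lookups
#2 VA=0x8105E6 (w,kernel):
  lvl0: tbl 0x28, slot 0 ⇒ 0x3D007 (P1/RW1/US1/PS0)
  lvl1: tbl 0x3D, slot 4 ⇒ 0x3F007 (P1/RW1/US1/PS0)
  lvl2: tbl 0x3F, slot 16 ⇒ 0x43007 (P1/RW1/US1/PS0)
  ✓ 0x435E6  — 3 lookups
#3 VA=0x502A0D2FD (r,kernel):
  lvl0: tbl 0x28, slot 20 ⇒ 0x44007 (P1/RW1/US1/PS0)
  lvl1: tbl 0x44, slot 21 ⇒ 0x47007 (P1/RW1/US1/PS0)
  lvl2: tbl 0x47, slot 13 ⇒ 0x4A007 (P1/RW1/US1/PS0)
  ✓ 0x4A2FD  — 3 lookups

Entries read for #0: 3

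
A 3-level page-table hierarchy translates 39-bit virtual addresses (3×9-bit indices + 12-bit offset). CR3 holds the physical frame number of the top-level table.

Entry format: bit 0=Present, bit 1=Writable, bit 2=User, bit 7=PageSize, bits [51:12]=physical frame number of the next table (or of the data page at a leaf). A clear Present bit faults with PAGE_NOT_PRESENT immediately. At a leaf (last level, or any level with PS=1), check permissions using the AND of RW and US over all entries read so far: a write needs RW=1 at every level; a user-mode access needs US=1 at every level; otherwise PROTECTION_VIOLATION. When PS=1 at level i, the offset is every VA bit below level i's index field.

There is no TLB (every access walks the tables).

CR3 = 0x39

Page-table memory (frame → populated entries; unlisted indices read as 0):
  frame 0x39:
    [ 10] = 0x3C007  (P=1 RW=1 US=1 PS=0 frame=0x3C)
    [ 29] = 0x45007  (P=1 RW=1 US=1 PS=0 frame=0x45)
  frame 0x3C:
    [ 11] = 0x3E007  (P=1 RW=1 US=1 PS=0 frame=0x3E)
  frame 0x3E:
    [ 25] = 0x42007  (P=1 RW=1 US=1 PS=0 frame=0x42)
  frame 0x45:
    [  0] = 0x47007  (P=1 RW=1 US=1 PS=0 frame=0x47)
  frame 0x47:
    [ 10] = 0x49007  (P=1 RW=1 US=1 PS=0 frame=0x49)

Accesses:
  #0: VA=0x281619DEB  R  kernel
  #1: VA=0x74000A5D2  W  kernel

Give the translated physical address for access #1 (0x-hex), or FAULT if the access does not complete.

Walk each access:
#0 VA=0x281619DEB (r,kernel):
  L0 @0x39[10] → 0x3C007  P=1,RW=1,US=1,PS=0
  L1 @0x3C[11] → 0x3E007  P=1,RW=1,US=1,PS=0
  L2 @0x3E[25] → 0x42007  P=1,RW=1,US=1,PS=0
  ✓ 0x42DEB  — 3 lookups
#1 VA=0x74000A5D2 (w,kernel):
  L0 @0x39[29] → 0x45007  P=1,RW=1,US=1,PS=0
  L1 @0x45[0] → 0x47007  P=1,RW=1,US=1,PS=0
  L2 @0x47[10] → 0x49007  P=1,RW=1,US=1,PS=0
  ✓ 0x495D2  — 3 lookups

Access #1 PA: 0x495D2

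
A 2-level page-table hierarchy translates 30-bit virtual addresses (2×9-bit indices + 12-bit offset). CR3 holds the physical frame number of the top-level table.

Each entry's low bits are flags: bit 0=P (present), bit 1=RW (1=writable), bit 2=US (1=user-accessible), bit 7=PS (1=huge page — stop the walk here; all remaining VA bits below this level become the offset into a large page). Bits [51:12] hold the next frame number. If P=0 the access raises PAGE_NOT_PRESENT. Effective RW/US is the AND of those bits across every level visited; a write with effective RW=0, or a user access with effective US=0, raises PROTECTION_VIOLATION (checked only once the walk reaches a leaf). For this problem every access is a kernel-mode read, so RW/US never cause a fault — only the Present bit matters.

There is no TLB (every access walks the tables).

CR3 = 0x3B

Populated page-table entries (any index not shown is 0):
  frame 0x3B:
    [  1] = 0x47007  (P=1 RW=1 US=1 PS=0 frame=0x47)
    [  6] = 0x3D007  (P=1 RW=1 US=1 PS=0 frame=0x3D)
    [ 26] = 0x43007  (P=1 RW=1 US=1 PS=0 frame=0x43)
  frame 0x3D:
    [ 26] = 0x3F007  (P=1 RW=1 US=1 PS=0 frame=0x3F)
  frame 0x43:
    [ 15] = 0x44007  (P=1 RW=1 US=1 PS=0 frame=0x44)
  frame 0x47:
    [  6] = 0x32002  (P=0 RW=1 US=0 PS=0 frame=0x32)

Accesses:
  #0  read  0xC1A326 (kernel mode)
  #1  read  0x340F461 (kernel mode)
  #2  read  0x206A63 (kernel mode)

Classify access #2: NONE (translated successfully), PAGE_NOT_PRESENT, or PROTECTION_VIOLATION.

Trace:
#0 VA=0xC1A326 (r,kernel):
  L0: frame=0x3B idx=6 entry=0x3D007 [P=1 RW=1 US=1 PS=0]
  L1: frame=0x3D idx=26 entry=0x3F007 [P=1 RW=1 US=1 PS=0]
  → PA=0x3F326  (2 entries read)
#1 VA=0x340F461 (r,kernel):
  L0: frame=0x3B idx=26 entry=0x43007 [P=1 RW=1 US=1 PS=0]
  L1: frame=0x43 idx=15 entry=0x44007 [P=1 RW=1 US=1 PS=0]
  → PA=0x44461  (2 entries read)
#2 VA=0x206A63 (r,kernel):
  L0: frame=0x3B idx=1 entry=0x47007 [P=1 RW=1 US=1 PS=0]
  L1: frame=0x47 idx=6 entry=0x32002 [P=0 RW=1 US=0 PS=0]
  ⇒ fault: PAGE_NOT_PRESENT  — 2 lookups

Access #2 fault: PAGE_NOT_PRESENT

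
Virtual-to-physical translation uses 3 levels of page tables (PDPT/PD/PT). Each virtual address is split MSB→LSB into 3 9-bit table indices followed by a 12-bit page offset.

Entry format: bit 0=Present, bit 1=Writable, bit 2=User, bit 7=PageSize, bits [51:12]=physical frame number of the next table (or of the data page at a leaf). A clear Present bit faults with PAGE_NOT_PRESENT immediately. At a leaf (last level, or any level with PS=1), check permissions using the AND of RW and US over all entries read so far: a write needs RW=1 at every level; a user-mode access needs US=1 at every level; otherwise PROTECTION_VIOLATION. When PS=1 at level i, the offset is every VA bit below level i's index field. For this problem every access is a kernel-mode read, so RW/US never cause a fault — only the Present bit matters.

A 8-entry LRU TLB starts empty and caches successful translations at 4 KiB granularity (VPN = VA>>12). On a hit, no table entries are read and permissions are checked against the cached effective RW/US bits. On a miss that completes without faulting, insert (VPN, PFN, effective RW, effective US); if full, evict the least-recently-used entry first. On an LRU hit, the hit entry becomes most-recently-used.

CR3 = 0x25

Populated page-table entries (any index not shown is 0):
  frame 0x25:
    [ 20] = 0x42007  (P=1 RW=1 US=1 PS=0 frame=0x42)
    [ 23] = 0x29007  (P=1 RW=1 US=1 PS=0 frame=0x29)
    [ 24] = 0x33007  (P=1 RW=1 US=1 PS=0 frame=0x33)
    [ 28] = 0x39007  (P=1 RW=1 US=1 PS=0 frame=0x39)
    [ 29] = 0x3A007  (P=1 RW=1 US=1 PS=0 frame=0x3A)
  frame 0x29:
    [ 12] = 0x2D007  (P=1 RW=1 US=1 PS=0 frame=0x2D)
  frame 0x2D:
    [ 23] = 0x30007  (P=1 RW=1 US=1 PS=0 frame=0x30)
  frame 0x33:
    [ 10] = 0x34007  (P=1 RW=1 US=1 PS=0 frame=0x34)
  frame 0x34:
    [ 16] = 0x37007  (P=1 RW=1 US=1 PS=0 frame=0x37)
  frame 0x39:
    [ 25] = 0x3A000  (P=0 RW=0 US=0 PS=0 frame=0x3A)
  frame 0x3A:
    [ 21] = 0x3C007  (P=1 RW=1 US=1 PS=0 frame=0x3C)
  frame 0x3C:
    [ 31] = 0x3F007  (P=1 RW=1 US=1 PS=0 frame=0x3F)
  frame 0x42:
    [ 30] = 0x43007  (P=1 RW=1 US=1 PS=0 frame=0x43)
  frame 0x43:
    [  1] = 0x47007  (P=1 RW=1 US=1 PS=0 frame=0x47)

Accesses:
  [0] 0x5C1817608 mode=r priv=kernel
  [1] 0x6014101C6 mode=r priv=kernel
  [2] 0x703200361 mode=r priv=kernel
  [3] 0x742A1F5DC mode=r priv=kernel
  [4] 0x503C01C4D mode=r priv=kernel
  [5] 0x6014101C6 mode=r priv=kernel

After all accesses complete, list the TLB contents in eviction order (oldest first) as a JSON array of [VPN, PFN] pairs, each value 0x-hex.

Per-access translation:
#0 VA=0x5C1817608 (r,kernel):
  [0] read 0x25 idx=23: raw=0x29007 flags P=1 W=1 U=1 S=0
  [1] read 0x29 idx=12: raw=0x2D007 flags P=1 W=1 U=1 S=0
  [2] read 0x2D idx=23: raw=0x30007 flags P=1 W=1 U=1 S=0
  → PA=0x30608  (3 entries read)
#1 VA=0x6014101C6 (r,kernel):
  [0] read 0x25 idx=24: raw=0x33007 flags P=1 W=1 U=1 S=0
  [1] read 0x33 idx=10: raw=0x34007 flags P=1 W=1 U=1 S=0
  [2] read 0x34 idx=16: raw=0x37007 flags P=1 W=1 U=1 S=0
  → PA=0x371C6  (3 entries read)
#2 VA=0x703200361 (r,kernel):
  [0] read 0x25 idx=28: raw=0x39007 flags P=1 W=1 U=1 S=0
  [1] read 0x39 idx=25: raw=0x3A000 flags P=0 W=0 U=0 S=0
  ⇒ fault: PAGE_NOT_PRESENT  — 2 lookups
#3 VA=0x742A1F5DC (r,kernel):
  [0] read 0x25 idx=29: raw=0x3A007 flags P=1 W=1 U=1 S=0
  [1] read 0x3A idx=21: raw=0x3C007 flags P=1 W=1 U=1 S=0
  [2] read 0x3C idx=31: raw=0x3F007 flags P=1 W=1 U=1 S=0
  → PA=0x3F5DC  (3 entries read)
#4 VA=0x503C01C4D (r,kernel):
  [0] read 0x25 idx=20: raw=0x42007 flags P=1 W=1 U=1 S=0
  [1] read 0x42 idx=30: raw=0x43007 flags P=1 W=1 U=1 S=0
  [2] read 0x43 idx=1: raw=0x47007 flags P=1 W=1 U=1 S=0
  → PA=0x47C4D  (3 entries read)
#5 VA=0x6014101C6 (r,kernel):
  TLB hit vpn=0x601410 → PA=0x371C6

TLB: [["0x5C1817", "0x30"], ["0x742A1F", "0x3F"], ["0x503C01", "0x47"], ["0x601410", "0x37"]]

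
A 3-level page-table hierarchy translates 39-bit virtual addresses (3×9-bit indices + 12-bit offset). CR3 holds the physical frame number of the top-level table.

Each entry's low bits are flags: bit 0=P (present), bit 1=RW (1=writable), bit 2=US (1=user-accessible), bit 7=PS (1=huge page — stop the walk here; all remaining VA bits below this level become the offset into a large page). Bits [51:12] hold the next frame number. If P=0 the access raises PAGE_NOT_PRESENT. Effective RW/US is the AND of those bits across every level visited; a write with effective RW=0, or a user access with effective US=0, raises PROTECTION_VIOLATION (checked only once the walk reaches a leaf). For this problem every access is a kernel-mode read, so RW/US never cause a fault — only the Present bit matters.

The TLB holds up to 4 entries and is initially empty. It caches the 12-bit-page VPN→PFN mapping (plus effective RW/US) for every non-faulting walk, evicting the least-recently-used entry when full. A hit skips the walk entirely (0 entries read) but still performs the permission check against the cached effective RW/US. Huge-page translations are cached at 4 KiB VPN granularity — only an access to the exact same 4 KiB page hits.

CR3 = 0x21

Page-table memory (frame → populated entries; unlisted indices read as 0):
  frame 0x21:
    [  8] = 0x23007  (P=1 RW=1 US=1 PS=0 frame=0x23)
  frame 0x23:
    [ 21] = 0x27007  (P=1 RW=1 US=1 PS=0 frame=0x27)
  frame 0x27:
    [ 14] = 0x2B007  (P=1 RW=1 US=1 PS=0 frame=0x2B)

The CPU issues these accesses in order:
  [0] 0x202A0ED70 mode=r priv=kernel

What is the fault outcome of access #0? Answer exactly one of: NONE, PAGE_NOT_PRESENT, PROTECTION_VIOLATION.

Trace:
#0 VA=0x202A0ED70 (r,kernel):
  [0] read 0x21 idx=8: raw=0x23007 flags P=1 W=1 U=1 S=0
  [1] read 0x23 idx=21: raw=0x27007 flags P=1 W=1 U=1 S=0
  [2] read 0x27 idx=14: raw=0x2B007 flags P=1 W=1 U=1 S=0
  ⇒ phys 0x2BD70  [3 reads]

Access #0 fault: NONE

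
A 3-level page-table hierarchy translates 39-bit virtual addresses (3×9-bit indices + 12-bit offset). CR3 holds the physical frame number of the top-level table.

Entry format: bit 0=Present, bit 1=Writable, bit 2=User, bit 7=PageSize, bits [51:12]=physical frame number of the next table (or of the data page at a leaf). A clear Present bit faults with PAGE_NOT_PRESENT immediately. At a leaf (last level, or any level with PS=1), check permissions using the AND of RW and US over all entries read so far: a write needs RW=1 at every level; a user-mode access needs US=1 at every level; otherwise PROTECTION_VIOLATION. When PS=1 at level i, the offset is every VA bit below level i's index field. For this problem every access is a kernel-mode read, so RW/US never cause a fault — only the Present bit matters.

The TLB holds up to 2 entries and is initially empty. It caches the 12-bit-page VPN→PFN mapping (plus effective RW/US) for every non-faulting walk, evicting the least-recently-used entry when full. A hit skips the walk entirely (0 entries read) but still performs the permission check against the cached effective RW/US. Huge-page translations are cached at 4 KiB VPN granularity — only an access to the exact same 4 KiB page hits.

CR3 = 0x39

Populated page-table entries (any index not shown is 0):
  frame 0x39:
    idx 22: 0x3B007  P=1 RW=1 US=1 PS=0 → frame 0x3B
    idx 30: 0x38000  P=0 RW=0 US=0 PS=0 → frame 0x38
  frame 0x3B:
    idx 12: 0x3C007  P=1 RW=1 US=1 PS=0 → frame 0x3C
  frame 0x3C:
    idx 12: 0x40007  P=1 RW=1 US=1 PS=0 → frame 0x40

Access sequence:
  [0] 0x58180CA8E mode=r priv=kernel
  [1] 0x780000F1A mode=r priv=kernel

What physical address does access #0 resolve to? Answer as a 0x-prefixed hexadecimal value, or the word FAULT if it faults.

Walk each access:
#0 VA=0x58180CA8E (r,kernel):
  L0 @0x39[22] → 0x3B007  P=1,RW=1,US=1,PS=0
  L1 @0x3B[12] → 0x3C007  P=1,RW=1,US=1,PS=0
  L2 @0x3C[12] → 0x40007  P=1,RW=1,US=1,PS=0
  ⇒ phys 0x40A8E  [3 reads]
#1 VA=0x780000F1A (r,kernel):
  L0 @0x39[30] → 0x38000  P=0,RW=0,US=0,PS=0
  ✗ PAGE_NOT_PRESENT  [1 reads]

Access #0 PA: 0x40A8E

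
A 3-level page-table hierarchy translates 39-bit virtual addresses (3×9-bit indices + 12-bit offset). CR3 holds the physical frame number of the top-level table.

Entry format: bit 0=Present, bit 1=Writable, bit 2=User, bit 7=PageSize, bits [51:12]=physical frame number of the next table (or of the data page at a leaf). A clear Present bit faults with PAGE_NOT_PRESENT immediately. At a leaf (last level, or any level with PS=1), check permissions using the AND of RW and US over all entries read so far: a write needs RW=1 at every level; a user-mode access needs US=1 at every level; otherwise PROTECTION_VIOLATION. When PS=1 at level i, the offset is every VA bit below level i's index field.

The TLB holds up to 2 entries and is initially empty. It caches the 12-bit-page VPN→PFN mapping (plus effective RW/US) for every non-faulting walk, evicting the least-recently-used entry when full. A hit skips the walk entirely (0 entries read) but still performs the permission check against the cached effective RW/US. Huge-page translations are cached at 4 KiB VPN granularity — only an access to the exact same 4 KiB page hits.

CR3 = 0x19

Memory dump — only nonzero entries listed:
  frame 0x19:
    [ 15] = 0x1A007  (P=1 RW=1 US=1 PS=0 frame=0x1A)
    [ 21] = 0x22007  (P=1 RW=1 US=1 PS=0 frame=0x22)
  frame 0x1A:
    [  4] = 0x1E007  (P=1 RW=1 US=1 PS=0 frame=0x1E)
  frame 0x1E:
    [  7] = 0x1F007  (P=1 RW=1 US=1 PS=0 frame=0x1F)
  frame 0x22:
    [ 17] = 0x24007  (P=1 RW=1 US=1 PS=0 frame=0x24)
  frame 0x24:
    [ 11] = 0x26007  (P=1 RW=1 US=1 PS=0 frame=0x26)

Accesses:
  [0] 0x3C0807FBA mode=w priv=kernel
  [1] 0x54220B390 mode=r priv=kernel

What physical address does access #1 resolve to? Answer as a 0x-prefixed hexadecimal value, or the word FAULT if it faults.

Walk each access:
#0 VA=0x3C0807FBA (w,kernel):
  [0] read 0x19 idx=15: raw=0x1A007 flags P=1 W=1 U=1 S=0
  [1] read 0x1A idx=4: raw=0x1E007 flags P=1 W=1 U=1 S=0
  [2] read 0x1E idx=7: raw=0x1F007 flags P=1 W=1 U=1 S=0
  ✓ 0x1FFBA  — 3 lookups
#1 VA=0x54220B390 (r,kernel):
  [0] read 0x19 idx=21: raw=0x22007 flags P=1 W=1 U=1 S=0
  [1] read 0x22 idx=17: raw=0x24007 flags P=1 W=1 U=1 S=0
  [2] read 0x24 idx=11: raw=0x26007 flags P=1 W=1 U=1 S=0
  ✓ 0x26390  — 3 lookups

Access #1 PA: 0x26390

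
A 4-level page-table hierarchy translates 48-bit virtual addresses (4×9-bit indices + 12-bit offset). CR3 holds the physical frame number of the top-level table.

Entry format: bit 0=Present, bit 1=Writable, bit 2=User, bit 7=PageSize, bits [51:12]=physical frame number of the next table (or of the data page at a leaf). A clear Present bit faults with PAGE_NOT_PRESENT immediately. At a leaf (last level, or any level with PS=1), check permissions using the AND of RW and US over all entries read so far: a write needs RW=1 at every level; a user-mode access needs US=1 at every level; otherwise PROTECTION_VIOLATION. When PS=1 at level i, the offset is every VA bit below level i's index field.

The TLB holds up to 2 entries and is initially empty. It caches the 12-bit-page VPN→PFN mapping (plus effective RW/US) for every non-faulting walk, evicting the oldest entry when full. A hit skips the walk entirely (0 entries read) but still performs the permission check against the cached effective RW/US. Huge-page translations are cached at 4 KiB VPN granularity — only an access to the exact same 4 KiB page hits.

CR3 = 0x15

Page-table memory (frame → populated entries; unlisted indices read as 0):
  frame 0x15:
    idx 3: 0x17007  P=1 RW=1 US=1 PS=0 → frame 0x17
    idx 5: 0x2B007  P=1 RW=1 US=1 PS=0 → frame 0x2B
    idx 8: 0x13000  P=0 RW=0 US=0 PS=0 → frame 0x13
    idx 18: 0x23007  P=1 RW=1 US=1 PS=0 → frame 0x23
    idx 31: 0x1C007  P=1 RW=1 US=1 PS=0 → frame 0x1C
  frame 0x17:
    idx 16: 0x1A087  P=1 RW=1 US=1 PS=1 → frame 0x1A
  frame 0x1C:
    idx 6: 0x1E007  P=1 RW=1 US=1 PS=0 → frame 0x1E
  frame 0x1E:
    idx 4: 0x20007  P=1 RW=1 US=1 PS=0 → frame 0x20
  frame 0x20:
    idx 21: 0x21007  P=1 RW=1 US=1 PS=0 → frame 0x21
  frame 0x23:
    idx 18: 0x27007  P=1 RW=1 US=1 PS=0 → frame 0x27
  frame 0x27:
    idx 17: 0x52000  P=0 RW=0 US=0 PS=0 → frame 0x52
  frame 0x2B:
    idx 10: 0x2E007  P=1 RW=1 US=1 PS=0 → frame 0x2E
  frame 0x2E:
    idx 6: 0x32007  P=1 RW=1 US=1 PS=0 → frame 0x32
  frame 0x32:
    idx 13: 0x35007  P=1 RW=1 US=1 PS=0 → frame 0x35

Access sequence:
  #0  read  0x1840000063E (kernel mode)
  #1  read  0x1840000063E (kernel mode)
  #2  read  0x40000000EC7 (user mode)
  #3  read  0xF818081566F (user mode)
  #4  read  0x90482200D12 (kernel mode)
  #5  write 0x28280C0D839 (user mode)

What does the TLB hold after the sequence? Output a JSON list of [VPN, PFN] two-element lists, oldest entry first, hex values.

Per-access translation:
#0 VA=0x1840000063E (r,kernel):
  lvl0: tbl 0x15, slot 3 ⇒ 0x17007 (P1/RW1/US1/PS0)
  lvl1: tbl 0x17, slot 16 ⇒ 0x1A087 (P1/RW1/US1/PS1)
  ✓ 0x1A63E (huge @L1)  — 2 lookups
#1 VA=0x1840000063E (r,kernel):
  TLB hit vpn=0x18400000 → PA=0x1A63E
#2 VA=0x40000000EC7 (r,user):
  lvl0: tbl 0x15, slot 8 ⇒ 0x13000 (P0/RW0/US0/PS0)
  → PAGE_NOT_PRESENT  (1 entries read)
#3 VA=0xF818081566F (r,user):
  lvl0: tbl 0x15, slot 31 ⇒ 0x1C007 (P1/RW1/US1/PS0)
  lvl1: tbl 0x1C, slot 6 ⇒ 0x1E007 (P1/RW1/US1/PS0)
  lvl2: tbl 0x1E, slot 4 ⇒ 0x20007 (P1/RW1/US1/PS0)
  lvl3: tbl 0x20, slot 21 ⇒ 0x21007 (P1/RW1/US1/PS0)
  ✓ 0x2166F  — 4 lookups
#4 VA=0x90482200D12 (r,kernel):
  lvl0: tbl 0x15, slot 18 ⇒ 0x23007 (P1/RW1/US1/PS0)
  lvl1: tbl 0x23, slot 18 ⇒ 0x27007 (P1/RW1/US1/PS0)
  lvl2: tbl 0x27, slot 17 ⇒ 0x52000 (P0/RW0/US0/PS0)
  → PAGE_NOT_PRESENT  (3 entries read)
#5 VA=0x28280C0D839 (w,user):
  lvl0: tbl 0x15, slot 5 ⇒ 0x2B007 (P1/RW1/US1/PS0)
  lvl1: tbl 0x2B, slot 10 ⇒ 0x2E007 (P1/RW1/US1/PS0)
  lvl2: tbl 0x2E, slot 6 ⇒ 0x32007 (P1/RW1/US1/PS0)
  lvl3: tbl 0x32, slot 13 ⇒ 0x35007 (P1/RW1/US1/PS0)
  ✓ 0x35839  — 4 lookups

TLB: [["0xF8180815", "0x21"], ["0x28280C0D", "0x35"]]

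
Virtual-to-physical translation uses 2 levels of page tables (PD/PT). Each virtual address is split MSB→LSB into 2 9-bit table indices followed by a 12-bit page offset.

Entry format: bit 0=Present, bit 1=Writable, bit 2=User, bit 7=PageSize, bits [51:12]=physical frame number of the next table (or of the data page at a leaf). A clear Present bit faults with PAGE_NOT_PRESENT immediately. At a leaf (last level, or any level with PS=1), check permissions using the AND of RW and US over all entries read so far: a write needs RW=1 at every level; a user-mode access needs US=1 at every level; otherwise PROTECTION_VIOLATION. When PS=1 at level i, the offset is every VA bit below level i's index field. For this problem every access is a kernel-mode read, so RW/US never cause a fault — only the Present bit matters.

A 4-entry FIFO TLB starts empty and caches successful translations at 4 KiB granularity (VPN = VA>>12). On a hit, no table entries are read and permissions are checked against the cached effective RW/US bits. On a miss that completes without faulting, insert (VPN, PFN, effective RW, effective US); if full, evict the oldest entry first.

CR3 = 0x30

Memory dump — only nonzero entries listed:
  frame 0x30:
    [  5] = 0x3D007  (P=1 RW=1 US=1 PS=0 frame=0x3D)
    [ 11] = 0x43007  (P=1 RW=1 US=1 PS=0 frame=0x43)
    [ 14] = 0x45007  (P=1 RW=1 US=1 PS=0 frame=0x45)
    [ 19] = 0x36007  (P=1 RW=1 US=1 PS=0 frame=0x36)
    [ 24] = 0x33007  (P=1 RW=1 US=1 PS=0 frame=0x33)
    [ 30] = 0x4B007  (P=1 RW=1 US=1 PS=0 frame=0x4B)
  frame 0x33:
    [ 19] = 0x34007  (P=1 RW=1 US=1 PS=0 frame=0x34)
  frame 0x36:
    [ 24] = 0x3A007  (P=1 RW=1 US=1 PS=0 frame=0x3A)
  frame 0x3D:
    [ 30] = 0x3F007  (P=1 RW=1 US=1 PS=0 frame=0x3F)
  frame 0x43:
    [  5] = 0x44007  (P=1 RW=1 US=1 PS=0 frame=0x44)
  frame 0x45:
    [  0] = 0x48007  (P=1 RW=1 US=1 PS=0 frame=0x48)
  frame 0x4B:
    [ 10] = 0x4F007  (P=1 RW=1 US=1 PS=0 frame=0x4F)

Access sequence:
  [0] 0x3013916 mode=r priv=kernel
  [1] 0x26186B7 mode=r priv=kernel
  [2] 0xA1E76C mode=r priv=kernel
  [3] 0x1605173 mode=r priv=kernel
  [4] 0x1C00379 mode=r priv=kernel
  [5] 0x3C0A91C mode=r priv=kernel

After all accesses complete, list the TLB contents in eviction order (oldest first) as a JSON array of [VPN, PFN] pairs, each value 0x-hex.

Per-access translation:
#0 VA=0x3013916 (r,kernel):
  lvl0: tbl 0x30, slot 24 ⇒ 0x33007 (P1/RW1/US1/PS0)
  lvl1: tbl 0x33, slot 19 ⇒ 0x34007 (P1/RW1/US1/PS0)
  ⇒ phys 0x34916  [2 reads]
#1 VA=0x26186B7 (r,kernel):
  lvl0: tbl 0x30, slot 19 ⇒ 0x36007 (P1/RW1/US1/PS0)
  lvl1: tbl 0x36, slot 24 ⇒ 0x3A007 (P1/RW1/US1/PS0)
  ⇒ phys 0x3A6B7  [2 reads]
#2 VA=0xA1E76C (r,kernel):
  lvl0: tbl 0x30, slot 5 ⇒ 0x3D007 (P1/RW1/US1/PS0)
  lvl1: tbl 0x3D, slot 30 ⇒ 0x3F007 (P1/RW1/US1/PS0)
  ⇒ phys 0x3F76C  [2 reads]
#3 VA=0x1605173 (r,kernel):
  lvl0: tbl 0x30, slot 11 ⇒ 0x43007 (P1/RW1/US1/PS0)
  lvl1: tbl 0x43, slot 5 ⇒ 0x44007 (P1/RW1/US1/PS0)
  ⇒ phys 0x44173  [2 reads]
#4 VA=0x1C00379 (r,kernel):
  lvl0: tbl 0x30, slot 14 ⇒ 0x45007 (P1/RW1/US1/PS0)
  lvl1: tbl 0x45, slot 0 ⇒ 0x48007 (P1/RW1/US1/PS0)
  ⇒ phys 0x48379  [2 reads]
#5 VA=0x3C0A91C (r,kernel):
  lvl0: tbl 0x30, slot 30 ⇒ 0x4B007 (P1/RW1/US1/PS0)
  lvl1: tbl 0x4B, slot 10 ⇒ 0x4F007 (P1/RW1/US1/PS0)
  ⇒ phys 0x4F91C  [2 reads]

TLB: [["0xA1E", "0x3F"], ["0x1605", "0x44"], ["0x1C00", "0x48"], ["0x3C0A", "0x4F"]]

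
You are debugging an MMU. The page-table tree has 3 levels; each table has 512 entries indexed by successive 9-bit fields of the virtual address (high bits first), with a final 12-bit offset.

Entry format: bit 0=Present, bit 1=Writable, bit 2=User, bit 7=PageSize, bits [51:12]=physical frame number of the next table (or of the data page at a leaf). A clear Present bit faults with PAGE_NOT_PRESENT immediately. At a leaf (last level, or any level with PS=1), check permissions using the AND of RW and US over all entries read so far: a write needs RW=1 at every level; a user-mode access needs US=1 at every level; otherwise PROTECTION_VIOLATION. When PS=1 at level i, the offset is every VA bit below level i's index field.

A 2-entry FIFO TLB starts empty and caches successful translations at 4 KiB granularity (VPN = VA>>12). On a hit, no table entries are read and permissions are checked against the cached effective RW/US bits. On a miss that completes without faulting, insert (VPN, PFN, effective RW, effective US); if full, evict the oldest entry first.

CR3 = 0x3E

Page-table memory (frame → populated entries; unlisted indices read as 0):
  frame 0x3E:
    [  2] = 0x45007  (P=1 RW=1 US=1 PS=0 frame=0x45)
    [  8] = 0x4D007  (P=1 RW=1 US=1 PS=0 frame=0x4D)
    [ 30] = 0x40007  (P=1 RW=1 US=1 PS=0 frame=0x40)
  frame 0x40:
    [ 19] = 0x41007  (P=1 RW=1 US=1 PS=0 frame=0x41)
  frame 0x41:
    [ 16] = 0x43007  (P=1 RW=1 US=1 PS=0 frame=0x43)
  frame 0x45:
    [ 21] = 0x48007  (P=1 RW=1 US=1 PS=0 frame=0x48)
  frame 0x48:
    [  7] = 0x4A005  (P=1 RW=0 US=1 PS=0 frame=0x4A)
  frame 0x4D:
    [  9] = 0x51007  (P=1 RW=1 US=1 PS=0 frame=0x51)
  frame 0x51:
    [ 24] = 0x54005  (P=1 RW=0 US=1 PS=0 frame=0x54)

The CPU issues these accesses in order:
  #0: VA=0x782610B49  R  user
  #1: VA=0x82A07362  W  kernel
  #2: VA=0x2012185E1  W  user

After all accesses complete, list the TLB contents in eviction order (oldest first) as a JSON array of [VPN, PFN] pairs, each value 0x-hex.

Walk each access:
#0 VA=0x782610B49 (r,user):
  lvl0: tbl 0x3E, slot 30 ⇒ 0x40007 (P1/RW1/US1/PS0)
  lvl1: tbl 0x40, slot 19 ⇒ 0x41007 (P1/RW1/US1/PS0)
  lvl2: tbl 0x41, slot 16 ⇒ 0x43007 (P1/RW1/US1/PS0)
  → PA=0x43B49  (3 entries read)
#1 VA=0x82A07362 (w,kernel):
  lvl0: tbl 0x3E, slot 2 ⇒ 0x45007 (P1/RW1/US1/PS0)
  lvl1: tbl 0x45, slot 21 ⇒ 0x48007 (P1/RW1/US1/PS0)
  lvl2: tbl 0x48, slot 7 ⇒ 0x4A005 (P1/RW0/US1/PS0)
  → PROTECTION_VIOLATION  (3 entries read)
#2 VA=0x2012185E1 (w,user):
  lvl0: tbl 0x3E, slot 8 ⇒ 0x4D007 (P1/RW1/US1/PS0)
  lvl1: tbl 0x4D, slot 9 ⇒ 0x51007 (P1/RW1/US1/PS0)
  lvl2: tbl 0x51, slot 24 ⇒ 0x54005 (P1/RW0/US1/PS0)
  → PROTECTION_VIOLATION  (3 entries read)

TLB: [["0x782610", "0x43"]]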